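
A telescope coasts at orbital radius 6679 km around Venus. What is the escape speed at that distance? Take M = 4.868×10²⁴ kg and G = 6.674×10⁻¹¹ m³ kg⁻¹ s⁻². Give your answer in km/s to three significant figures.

v_esc ≈ 9.86 km/s

μ = GM = 6.674×10⁻¹¹ × 4.868×10²⁴ = 3.249×10¹⁴ m³/s².
r = 6679 km = 6.679×10⁶ m.
Escape speed v_esc = √(2μ/r) = √(2 × 3.249×10¹⁴ / 6.679×10⁶) = √(9.729×10⁷) = 9863 m/s.
= 9.863 km/s.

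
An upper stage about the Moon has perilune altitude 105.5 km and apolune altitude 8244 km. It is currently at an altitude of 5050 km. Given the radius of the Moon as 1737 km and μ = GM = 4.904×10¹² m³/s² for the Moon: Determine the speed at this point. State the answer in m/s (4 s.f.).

v ≈ 784.6 m/s

r_p = 1737 + 105.5 = 1842.5 km = 1.8425×10⁶ m.
r_a = 1737 + 8244 = 9981.0 km = 9.9810×10⁶ m.
r = 1737 + 5050 = 6787.0 km = 6.787×10⁶ m.
Semi-major axis a = (r_p + r_a)/2 = 5911.8 km = 5.912×10⁶ m.
Vis-viva: v² = μ(2/r − 1/a) = 4.904×10¹² × (2.947×10⁻⁷ − 1.692×10⁻⁷) = 6.156×10⁵ m²/s².
v = 784.6 m/s.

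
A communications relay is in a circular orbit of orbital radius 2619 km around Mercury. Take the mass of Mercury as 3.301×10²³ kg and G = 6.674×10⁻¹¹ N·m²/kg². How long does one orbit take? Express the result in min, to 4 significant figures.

μ = GM = 6.674×10⁻¹¹ × 3.301×10²³ = 2.203×10¹³ m³/s².
r = 2619 km = 2.619×10⁶ m.
Kepler's third law: T = 2π√(r³/μ) = 2π√((2.619×10⁶)³ / 2.203×10¹³).
r³/μ = 8.154×10⁵ s², so T = 2π × 9.030×10² = 5.674×10³ s.
Converting: 5.674×10³ s ÷ 60.00 = 94.56 min.

T ≈ 94.56 min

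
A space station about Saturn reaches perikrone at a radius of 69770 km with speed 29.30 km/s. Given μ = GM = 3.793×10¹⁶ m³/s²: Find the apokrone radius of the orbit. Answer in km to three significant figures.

apokrone radius ≈ 2.62×10⁵ km

r_p = 6.977×10⁷ m.
Specific energy ε = v²/2 − μ/r = -1.144×10⁸ J/kg, so a = −μ/(2ε) = 1.658×10⁸ m.
The apsides satisfy r_p + r_a = 2a, so the apokrone radius is 2a − r_p = 2.618×10⁸ m = 2.6179×10⁵ km.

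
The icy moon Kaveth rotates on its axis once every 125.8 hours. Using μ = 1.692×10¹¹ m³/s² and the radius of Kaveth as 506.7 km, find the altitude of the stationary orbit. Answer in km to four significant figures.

h_sync ≈ 9073 km

T = 125.8 hours = 4.529×10⁵ s.
A synchronous orbit has period T, so by Kepler's third law a = (μT²/4π²)^(1/3).
μT²/4π² = 1.692×10¹¹ × (4.529×10⁵)² / 39.48 = 8.790×10²⁰ m³.
a = 9.579×10⁶ m = 9579.3 km.
Altitude h = a − R = 9579.3 − 506.7 = 9072.6 km.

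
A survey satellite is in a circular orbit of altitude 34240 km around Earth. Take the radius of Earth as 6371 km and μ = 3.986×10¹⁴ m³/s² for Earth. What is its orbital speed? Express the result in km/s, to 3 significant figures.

v ≈ 3.13 km/s

r = 6371 + 34240 = 40611 km = 4.0611×10⁷ m.
For a circular orbit v = √(μ/r) = √(3.986×10¹⁴ / 4.061×10⁷) = √(9.815×10⁶) = 3133 m/s.
That is 3.133 km/s.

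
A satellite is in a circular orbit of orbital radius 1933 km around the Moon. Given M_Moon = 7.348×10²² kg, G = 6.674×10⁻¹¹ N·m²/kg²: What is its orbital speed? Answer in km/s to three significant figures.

μ = GM = 6.674×10⁻¹¹ × 7.348×10²² = 4.904×10¹² m³/s².
r = 1933 km = 1.933×10⁶ m.
For a circular orbit v = √(μ/r) = √(4.904×10¹² / 1.933×10⁶) = √(2.537×10⁶) = 1593 m/s.
That is 1.593 km/s.

v ≈ 1.59 km/s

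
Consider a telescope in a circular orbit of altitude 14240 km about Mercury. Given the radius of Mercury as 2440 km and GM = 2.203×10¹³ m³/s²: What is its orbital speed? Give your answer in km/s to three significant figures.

v ≈ 1.15 km/s

r = 2440 + 14240 = 16680 km = 1.6680×10⁷ m.
For a circular orbit v = √(μ/r) = √(2.203×10¹³ / 1.668×10⁷) = √(1.321×10⁶) = 1149 m/s.
That is 1.149 km/s.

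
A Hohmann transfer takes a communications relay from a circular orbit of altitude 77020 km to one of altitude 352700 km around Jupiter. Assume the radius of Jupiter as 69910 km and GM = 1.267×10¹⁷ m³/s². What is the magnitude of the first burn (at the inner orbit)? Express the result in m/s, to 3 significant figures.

r₁ = 69910 + 77020 = 146930 km = 1.4693×10⁸ m.
r₂ = 69910 + 352700 = 422610 km = 4.2261×10⁸ m.
Transfer ellipse a_t = (r₁ + r₂)/2 = 2.848×10⁸ m.
At r₁: circular v_c1 = √(μ/r₁) = 29370 m/s; transfer-perijove v_p = √[μ(2/r₁ − 1/a_t)] = 35770 m/s.
Δv₁ = v_p − v_c1 = 6408 m/s.

Δv ≈ 6410 m/s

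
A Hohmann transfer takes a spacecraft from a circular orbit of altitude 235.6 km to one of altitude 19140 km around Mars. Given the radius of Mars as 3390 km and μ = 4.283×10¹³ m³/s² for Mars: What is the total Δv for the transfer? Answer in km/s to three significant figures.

r₁ = 3390 + 235.6 = 3625.6 km = 3.6256×10⁶ m.
r₂ = 3390 + 19140 = 22530 km = 2.2530×10⁷ m.
Transfer ellipse a_t = (r₁ + r₂)/2 = 1.308×10⁷ m.
At r₁: circular v_c1 = √(μ/r₁) = 3437 m/s; transfer-periapsis v_p = √[μ(2/r₁ − 1/a_t)] = 4511 m/s.
Δv₁ = v_p − v_c1 = 1074 m/s.
At r₂: circular v_c2 = √(μ/r₂) = 1379 m/s; transfer-apoapsis v_a = √[μ(2/r₂ − 1/a_t)] = 726.0 m/s.
Δv₂ = v_c2 − v_a = 652.8 m/s.
Total Δv = Δv₁ + Δv₂ = 1727 m/s = 1.727 km/s.

Δv_total ≈ 1.73 km/s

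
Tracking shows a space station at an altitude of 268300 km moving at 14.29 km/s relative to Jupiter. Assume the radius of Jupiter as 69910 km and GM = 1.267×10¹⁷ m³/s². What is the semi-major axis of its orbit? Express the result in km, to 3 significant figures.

a ≈ 2.32×10⁵ km

r = 69910 + 268300 = 3.3821×10⁵ km = 3.382×10⁸ m.
Vis-viva rearranged: 1/a = 2/r − v²/μ = 5.913×10⁻⁹ − 1.612×10⁻⁹ = 4.302×10⁻⁹ m⁻¹.
a = 2.325×10⁸ m = 2.3246×10⁵ km.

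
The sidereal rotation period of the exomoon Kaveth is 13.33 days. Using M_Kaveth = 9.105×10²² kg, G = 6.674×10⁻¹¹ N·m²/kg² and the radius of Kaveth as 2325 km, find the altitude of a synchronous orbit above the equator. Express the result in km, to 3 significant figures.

h_sync ≈ 56600 km

μ = GM = 6.674×10⁻¹¹ × 9.105×10²² = 6.077×10¹² m³/s².
T = 13.33 days = 1.152×10⁶ s.
A synchronous orbit has period T, so by Kepler's third law a = (μT²/4π²)^(1/3).
μT²/4π² = 6.077×10¹² × (1.152×10⁶)² / 39.48 = 2.042×10²³ m³.
a = 5.888×10⁷ m = 58884 km.
Altitude h = a − R = 58884 − 2325 = 56559 km.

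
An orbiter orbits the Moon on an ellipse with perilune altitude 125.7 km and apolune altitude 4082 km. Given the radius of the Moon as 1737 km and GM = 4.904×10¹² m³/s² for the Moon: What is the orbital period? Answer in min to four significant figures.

r_p = 1737 + 125.7 = 1862.7 km = 1.8627×10⁶ m.
r_a = 1737 + 4082 = 5819.0 km = 5.8190×10⁶ m.
Semi-major axis a = (r_p + r_a)/2 = (1862.7 + 5819.0)/2 = 3840.8 km = 3.841×10⁶ m.
By Kepler's third law T = 2π√(a³/μ) = 2π × 3.399×10³ = 2.136×10⁴ s.
= 356.0 min.

T ≈ 356.0 min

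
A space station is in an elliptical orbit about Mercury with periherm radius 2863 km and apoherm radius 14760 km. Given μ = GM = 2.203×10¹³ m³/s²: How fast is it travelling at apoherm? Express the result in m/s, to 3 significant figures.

v ≈ 696 m/s

Semi-major axis a = (r_p + r_a)/2 = 8811.5 km = 8.812×10⁶ m.
Vis-viva: v² = μ(2/r − 1/a) = 2.203×10¹³ × (1.355×10⁻⁷ − 1.135×10⁻⁷) = 4.850×10⁵ m²/s².
v = 696.4 m/s.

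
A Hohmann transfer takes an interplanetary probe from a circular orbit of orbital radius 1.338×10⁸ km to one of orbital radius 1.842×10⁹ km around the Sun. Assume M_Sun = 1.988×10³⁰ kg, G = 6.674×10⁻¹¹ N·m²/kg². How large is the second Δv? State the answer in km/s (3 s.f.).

μ = GM = 6.674×10⁻¹¹ × 1.988×10³⁰ = 1.327×10²⁰ m³/s².
r₁ = 1.338×10⁸ km = 1.338×10¹¹ m.
r₂ = 1.842×10⁹ km = 1.842×10¹² m.
Transfer ellipse a_t = (r₁ + r₂)/2 = 9.879×10¹¹ m.
At r₁: circular v_c1 = √(μ/r₁) = 31490 m/s; transfer-perihelion v_p = √[μ(2/r₁ − 1/a_t)] = 43000 m/s.
At r₂: circular v_c2 = √(μ/r₂) = 8487 m/s; transfer-aphelion v_a = √[μ(2/r₂ − 1/a_t)] = 3123 m/s.
Δv₂ = v_c2 − v_a = 5364 m/s.
= 5.364 km/s.

Δv ≈ 5.36 km/s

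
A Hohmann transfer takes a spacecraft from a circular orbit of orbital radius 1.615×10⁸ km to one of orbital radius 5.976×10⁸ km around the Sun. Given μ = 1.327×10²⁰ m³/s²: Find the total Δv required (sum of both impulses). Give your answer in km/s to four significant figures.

Δv_total ≈ 12.48 km/s

r₁ = 1.615×10⁸ km = 1.615×10¹¹ m.
r₂ = 5.976×10⁸ km = 5.976×10¹¹ m.
Transfer ellipse a_t = (r₁ + r₂)/2 = 3.796×10¹¹ m.
At r₁: circular v_c1 = √(μ/r₁) = 28660 m/s; transfer-perihelion v_p = √[μ(2/r₁ − 1/a_t)] = 35970 m/s.
Δv₁ = v_p − v_c1 = 7303 m/s.
At r₂: circular v_c2 = √(μ/r₂) = 14900 m/s; transfer-aphelion v_a = √[μ(2/r₂ − 1/a_t)] = 9720 m/s.
Δv₂ = v_c2 − v_a = 5181 m/s.
Total Δv = Δv₁ + Δv₂ = 12480 m/s = 12.48 km/s.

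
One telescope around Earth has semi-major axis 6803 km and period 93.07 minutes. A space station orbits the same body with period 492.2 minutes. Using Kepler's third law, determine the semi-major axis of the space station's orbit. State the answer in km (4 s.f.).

Kepler's third law: a³ ∝ T², so a₂ = a₁ (T₂/T₁)^(2/3).
T₂/T₁ = 5.288, (T₂/T₁)^(2/3) = 3.035.
a₂ = 6803 × 3.035 = 20650 km.

a₂ ≈ 20650 km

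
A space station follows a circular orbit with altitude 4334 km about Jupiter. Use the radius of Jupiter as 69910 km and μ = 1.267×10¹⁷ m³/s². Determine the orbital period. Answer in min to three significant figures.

r = 69910 + 4334 = 74244 km = 7.4244×10⁷ m.
Kepler's third law: T = 2π√(r³/μ) = 2π√((7.424×10⁷)³ / 1.267×10¹⁷).
r³/μ = 3.230×10⁶ s², so T = 2π × 1.797×10³ = 1.129×10⁴ s.
Converting: 1.129×10⁴ s ÷ 60.00 = 188.2 min.

T ≈ 188 min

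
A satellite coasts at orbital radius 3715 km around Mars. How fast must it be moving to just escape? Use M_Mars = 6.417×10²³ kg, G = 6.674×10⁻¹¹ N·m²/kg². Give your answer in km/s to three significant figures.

μ = GM = 6.674×10⁻¹¹ × 6.417×10²³ = 4.283×10¹³ m³/s².
r = 3715 km = 3.715×10⁶ m.
Escape speed v_esc = √(2μ/r) = √(2 × 4.283×10¹³ / 3.715×10⁶) = √(2.306×10⁷) = 4802 m/s.
= 4.802 km/s.

v_esc ≈ 4.80 km/s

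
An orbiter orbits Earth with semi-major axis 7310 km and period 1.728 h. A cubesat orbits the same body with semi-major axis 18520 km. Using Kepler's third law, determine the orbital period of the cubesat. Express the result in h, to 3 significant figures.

T₂ ≈ 6.97 h

Kepler's third law: T² ∝ a³, so T₂ = T₁ (a₂/a₁)^(3/2).
a₂/a₁ = 2.534, (a₂/a₁)^(3/2) = 4.033.
T₂ = 1.728 × 4.033 = 6.968 h.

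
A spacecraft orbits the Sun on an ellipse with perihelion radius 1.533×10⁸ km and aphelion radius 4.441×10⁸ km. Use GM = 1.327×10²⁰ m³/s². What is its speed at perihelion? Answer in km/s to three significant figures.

v ≈ 35.9 km/s

Semi-major axis a = (r_p + r_a)/2 = 2.9870×10⁸ km = 2.987×10¹¹ m.
Vis-viva: v² = μ(2/r − 1/a) = 1.327×10²⁰ × (1.305×10⁻¹¹ − 3.348×10⁻¹²) = 1.287×10⁹ m²/s².
v = 35870 m/s = 35.87 km/s.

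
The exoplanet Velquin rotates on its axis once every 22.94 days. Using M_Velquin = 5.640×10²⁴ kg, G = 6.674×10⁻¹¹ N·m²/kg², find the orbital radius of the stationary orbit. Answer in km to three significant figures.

r_sync ≈ 3.35×10⁵ km

μ = GM = 6.674×10⁻¹¹ × 5.640×10²⁴ = 3.764×10¹⁴ m³/s².
T = 22.94 days = 1.982×10⁶ s.
A synchronous orbit has period T, so by Kepler's third law a = (μT²/4π²)^(1/3).
μT²/4π² = 3.764×10¹⁴ × (1.982×10⁶)² / 39.48 = 3.746×10²⁵ m³.
a = 3.346×10⁸ m = 3.3459×10⁵ km.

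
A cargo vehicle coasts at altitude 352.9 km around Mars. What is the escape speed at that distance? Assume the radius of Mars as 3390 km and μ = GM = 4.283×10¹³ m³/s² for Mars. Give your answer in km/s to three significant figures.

v_esc ≈ 4.78 km/s

r = 3390 + 352.9 = 3742.9 km = 3.7429×10⁶ m.
Escape speed v_esc = √(2μ/r) = √(2 × 4.283×10¹³ / 3.743×10⁶) = √(2.289×10⁷) = 4784 m/s.
= 4.784 km/s.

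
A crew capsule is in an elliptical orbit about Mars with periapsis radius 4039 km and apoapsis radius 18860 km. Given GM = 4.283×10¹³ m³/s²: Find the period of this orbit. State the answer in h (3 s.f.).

Semi-major axis a = (r_p + r_a)/2 = (4039.0 + 18860)/2 = 11450 km = 1.145×10⁷ m.
By Kepler's third law T = 2π√(a³/μ) = 2π × 5.920×10³ = 3.720×10⁴ s.
= 10.33 h.

T ≈ 10.3 h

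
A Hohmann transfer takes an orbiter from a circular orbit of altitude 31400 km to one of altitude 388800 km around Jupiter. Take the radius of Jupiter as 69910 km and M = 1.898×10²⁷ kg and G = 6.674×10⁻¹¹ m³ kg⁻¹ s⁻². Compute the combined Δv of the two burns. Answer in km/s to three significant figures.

μ = GM = 6.674×10⁻¹¹ × 1.898×10²⁷ = 1.267×10¹⁷ m³/s².
r₁ = 69910 + 31400 = 101310 km = 1.0131×10⁸ m.
r₂ = 69910 + 388800 = 458710 km = 4.5871×10⁸ m.
Transfer ellipse a_t = (r₁ + r₂)/2 = 2.800×10⁸ m.
At r₁: circular v_c1 = √(μ/r₁) = 35360 m/s; transfer-perijove v_p = √[μ(2/r₁ − 1/a_t)] = 45260 m/s.
Δv₁ = v_p − v_c1 = 9898 m/s.
At r₂: circular v_c2 = √(μ/r₂) = 16620 m/s; transfer-apojove v_a = √[μ(2/r₂ − 1/a_t)] = 9996 m/s.
Δv₂ = v_c2 − v_a = 6622 m/s.
Total Δv = Δv₁ + Δv₂ = 16520 m/s = 16.52 km/s.

Δv_total ≈ 16.5 km/s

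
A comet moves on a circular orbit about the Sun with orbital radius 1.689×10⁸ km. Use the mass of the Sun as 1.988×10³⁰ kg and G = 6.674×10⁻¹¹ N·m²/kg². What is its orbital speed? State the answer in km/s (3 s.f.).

v ≈ 28.0 km/s

μ = GM = 6.674×10⁻¹¹ × 1.988×10³⁰ = 1.327×10²⁰ m³/s².
r = 1.689×10⁸ km = 1.689×10¹¹ m.
For a circular orbit v = √(μ/r) = √(1.327×10²⁰ / 1.689×10¹¹) = √(7.855×10⁸) = 28030 m/s.
That is 28.03 km/s.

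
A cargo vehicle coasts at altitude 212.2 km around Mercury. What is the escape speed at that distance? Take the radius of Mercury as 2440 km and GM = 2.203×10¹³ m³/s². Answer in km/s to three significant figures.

r = 2440 + 212.2 = 2652.2 km = 2.6522×10⁶ m.
Escape speed v_esc = √(2μ/r) = √(2 × 2.203×10¹³ / 2.652×10⁶) = √(1.661×10⁷) = 4076 m/s.
= 4.076 km/s.

v_esc ≈ 4.08 km/s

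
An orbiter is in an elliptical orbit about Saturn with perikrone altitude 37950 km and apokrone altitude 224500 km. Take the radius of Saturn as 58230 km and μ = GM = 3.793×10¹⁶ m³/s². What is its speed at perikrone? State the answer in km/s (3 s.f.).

r_p = 58230 + 37950 = 96180 km = 9.6180×10⁷ m.
r_a = 58230 + 224500 = 282730 km = 2.8273×10⁸ m.
Semi-major axis a = (r_p + r_a)/2 = 1.8946×10⁵ km = 1.895×10⁸ m.
Vis-viva: v² = μ(2/r − 1/a) = 3.793×10¹⁶ × (2.079×10⁻⁸ − 5.278×10⁻⁹) = 5.885×10⁸ m²/s².
v = 24260 m/s = 24.26 km/s.

v ≈ 24.3 km/s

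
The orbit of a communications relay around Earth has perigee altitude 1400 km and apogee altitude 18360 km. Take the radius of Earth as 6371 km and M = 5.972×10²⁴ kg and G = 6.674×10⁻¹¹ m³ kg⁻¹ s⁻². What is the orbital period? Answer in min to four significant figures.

T ≈ 343.6 min

μ = GM = 6.674×10⁻¹¹ × 5.972×10²⁴ = 3.986×10¹⁴ m³/s².
r_p = 6371 + 1400 = 7771.0 km = 7.7710×10⁶ m.
r_a = 6371 + 18360 = 24731 km = 2.4731×10⁷ m.
Semi-major axis a = (r_p + r_a)/2 = (7771.0 + 24731)/2 = 16251 km = 1.625×10⁷ m.
By Kepler's third law T = 2π√(a³/μ) = 2π × 3.281×10³ = 2.062×10⁴ s.
= 343.6 min.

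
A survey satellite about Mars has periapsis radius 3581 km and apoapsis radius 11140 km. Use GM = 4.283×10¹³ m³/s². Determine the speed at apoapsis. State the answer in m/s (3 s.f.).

v ≈ 1370 m/s

Semi-major axis a = (r_p + r_a)/2 = 7360.5 km = 7.360×10⁶ m.
Vis-viva: v² = μ(2/r − 1/a) = 4.283×10¹³ × (1.795×10⁻⁷ − 1.359×10⁻⁷) = 1.871×10⁶ m²/s².
v = 1368 m/s.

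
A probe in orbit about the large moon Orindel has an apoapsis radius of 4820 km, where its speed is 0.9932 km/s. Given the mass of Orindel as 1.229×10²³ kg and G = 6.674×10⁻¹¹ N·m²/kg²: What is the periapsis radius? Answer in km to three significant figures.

μ = GM = 6.674×10⁻¹¹ × 1.229×10²³ = 8.202×10¹² m³/s².
r_a = 4.820×10⁶ m.
Specific energy ε = v²/2 − μ/r = -1.209×10⁶ J/kg, so a = −μ/(2ε) = 3.394×10⁶ m.
The apsides satisfy r_p + r_a = 2a, so the periapsis radius is 2a − r_a = 1.967×10⁶ m = 1967.2 km.

periapsis radius ≈ 1970 km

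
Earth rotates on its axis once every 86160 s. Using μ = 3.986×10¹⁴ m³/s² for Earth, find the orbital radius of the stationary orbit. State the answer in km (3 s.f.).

A synchronous orbit has period T, so by Kepler's third law a = (μT²/4π²)^(1/3).
μT²/4π² = 3.986×10¹⁴ × (8.616×10⁴)² / 39.48 = 7.495×10²² m³.
a = 4.216×10⁷ m = 42163 km.

r_sync ≈ 42200 km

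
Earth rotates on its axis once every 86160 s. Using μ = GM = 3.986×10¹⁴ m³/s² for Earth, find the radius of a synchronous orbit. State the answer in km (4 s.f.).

r_sync ≈ 42160 km

A synchronous orbit has period T, so by Kepler's third law a = (μT²/4π²)^(1/3).
μT²/4π² = 3.986×10¹⁴ × (8.616×10⁴)² / 39.48 = 7.495×10²² m³.
a = 4.216×10⁷ m = 42163 km.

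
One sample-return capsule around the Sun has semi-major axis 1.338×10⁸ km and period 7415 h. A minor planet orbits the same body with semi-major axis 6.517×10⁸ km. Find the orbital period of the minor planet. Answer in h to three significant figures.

Kepler's third law: T² ∝ a³, so T₂ = T₁ (a₂/a₁)^(3/2).
a₂/a₁ = 4.871, (a₂/a₁)^(3/2) = 10.75.
T₂ = 7415 × 10.75 = 79710 h.

T₂ ≈ 79700 h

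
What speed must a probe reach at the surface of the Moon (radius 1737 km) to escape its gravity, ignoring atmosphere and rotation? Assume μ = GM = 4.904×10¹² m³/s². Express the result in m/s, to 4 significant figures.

v_esc ≈ 2376 m/s

r = R = 1.737×10⁶ m.
Escape speed v_esc = √(2μ/r) = √(2 × 4.904×10¹² / 1.737×10⁶) = √(5.647×10⁶) = 2376 m/s.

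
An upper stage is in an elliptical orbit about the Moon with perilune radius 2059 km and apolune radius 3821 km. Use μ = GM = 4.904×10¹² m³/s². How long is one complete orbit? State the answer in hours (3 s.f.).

Semi-major axis a = (r_p + r_a)/2 = (2059.0 + 3821.0)/2 = 2940.0 km = 2.940×10⁶ m.
By Kepler's third law T = 2π√(a³/μ) = 2π × 2.276×10³ = 1.430×10⁴ s.
= 3.973 hours.

T ≈ 3.97 hours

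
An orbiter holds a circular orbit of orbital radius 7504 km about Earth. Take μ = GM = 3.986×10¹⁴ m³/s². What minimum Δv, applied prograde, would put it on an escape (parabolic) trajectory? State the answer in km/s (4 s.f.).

Δv ≈ 3.019 km/s

r = 7504 km = 7.504×10⁶ m.
Circular speed v_c = √(μ/r) = 7288 m/s.
Escape speed v_esc = √(2μ/r) = √2 × v_c = 10310 m/s.
Δv = v_esc − v_c = 3019 m/s = 3.019 km/s.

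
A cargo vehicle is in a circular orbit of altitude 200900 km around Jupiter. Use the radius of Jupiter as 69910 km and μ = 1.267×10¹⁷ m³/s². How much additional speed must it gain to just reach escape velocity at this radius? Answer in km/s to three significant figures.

r = 69910 + 200900 = 270810 km = 2.7081×10⁸ m.
Circular speed v_c = √(μ/r) = 21630 m/s.
Escape speed v_esc = √(2μ/r) = √2 × v_c = 30590 m/s.
Δv = v_esc − v_c = 8959 m/s = 8.959 km/s.

Δv ≈ 8.96 km/s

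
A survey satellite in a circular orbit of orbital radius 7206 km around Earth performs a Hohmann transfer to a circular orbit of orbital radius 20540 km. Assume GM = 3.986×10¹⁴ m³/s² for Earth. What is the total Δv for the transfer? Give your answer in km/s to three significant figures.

Δv_total ≈ 2.84 km/s

r₁ = 7206 km = 7.206×10⁶ m.
r₂ = 20540 km = 2.054×10⁷ m.
Transfer ellipse a_t = (r₁ + r₂)/2 = 1.387×10⁷ m.
At r₁: circular v_c1 = √(μ/r₁) = 7437 m/s; transfer-perigee v_p = √[μ(2/r₁ − 1/a_t)] = 9050 m/s.
Δv₁ = v_p − v_c1 = 1612 m/s.
At r₂: circular v_c2 = √(μ/r₂) = 4405 m/s; transfer-apogee v_a = √[μ(2/r₂ − 1/a_t)] = 3175 m/s.
Δv₂ = v_c2 − v_a = 1230 m/s.
Total Δv = Δv₁ + Δv₂ = 2843 m/s = 2.843 km/s.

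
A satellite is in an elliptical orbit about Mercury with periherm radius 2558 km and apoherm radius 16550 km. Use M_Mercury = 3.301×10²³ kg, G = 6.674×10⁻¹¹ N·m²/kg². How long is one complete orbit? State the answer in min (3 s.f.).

T ≈ 659 min

μ = GM = 6.674×10⁻¹¹ × 3.301×10²³ = 2.203×10¹³ m³/s².
Semi-major axis a = (r_p + r_a)/2 = (2558.0 + 16550)/2 = 9554.0 km = 9.554×10⁶ m.
By Kepler's third law T = 2π√(a³/μ) = 2π × 6.292×10³ = 3.953×10⁴ s.
= 658.9 min.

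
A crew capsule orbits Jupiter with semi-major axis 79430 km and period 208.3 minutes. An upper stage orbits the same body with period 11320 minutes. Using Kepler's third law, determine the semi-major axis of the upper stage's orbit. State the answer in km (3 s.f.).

Kepler's third law: a³ ∝ T², so a₂ = a₁ (T₂/T₁)^(2/3).
T₂/T₁ = 54.34, (T₂/T₁)^(2/3) = 14.35.
a₂ = 79430 × 14.35 = 1.140×10⁶ km.

a₂ ≈ 1.14×10⁶ km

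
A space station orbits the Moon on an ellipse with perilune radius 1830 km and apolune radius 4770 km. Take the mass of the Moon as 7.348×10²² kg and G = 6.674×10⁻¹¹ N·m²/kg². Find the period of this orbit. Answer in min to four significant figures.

μ = GM = 6.674×10⁻¹¹ × 7.348×10²² = 4.904×10¹² m³/s².
Semi-major axis a = (r_p + r_a)/2 = (1830.0 + 4770.0)/2 = 3300.0 km = 3.300×10⁶ m.
By Kepler's third law T = 2π√(a³/μ) = 2π × 2.707×10³ = 1.701×10⁴ s.
= 283.5 min.

T ≈ 283.5 min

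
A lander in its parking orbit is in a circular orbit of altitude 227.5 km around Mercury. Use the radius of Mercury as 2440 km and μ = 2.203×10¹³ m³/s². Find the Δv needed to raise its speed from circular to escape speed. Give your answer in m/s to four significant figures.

Δv ≈ 1190 m/s

r = 2440 + 227.5 = 2667.5 km = 2.6675×10⁶ m.
Circular speed v_c = √(μ/r) = 2874 m/s.
Escape speed v_esc = √(2μ/r) = √2 × v_c = 4064 m/s.
Δv = v_esc − v_c = 1190 m/s.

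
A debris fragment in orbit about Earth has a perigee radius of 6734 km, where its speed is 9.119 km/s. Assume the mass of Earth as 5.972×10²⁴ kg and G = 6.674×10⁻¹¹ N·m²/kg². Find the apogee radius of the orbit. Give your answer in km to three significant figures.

μ = GM = 6.674×10⁻¹¹ × 5.972×10²⁴ = 3.986×10¹⁴ m³/s².
r_p = 6.734×10⁶ m.
Specific energy ε = v²/2 − μ/r = -1.761×10⁷ J/kg, so a = −μ/(2ε) = 1.132×10⁷ m.
The apsides satisfy r_p + r_a = 2a, so the apogee radius is 2a − r_p = 1.590×10⁷ m = 15899 km.

apogee radius ≈ 15900 km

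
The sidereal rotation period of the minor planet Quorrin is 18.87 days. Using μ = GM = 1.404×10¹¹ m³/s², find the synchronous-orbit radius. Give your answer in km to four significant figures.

T = 18.87 days = 1.630×10⁶ s.
A synchronous orbit has period T, so by Kepler's third law a = (μT²/4π²)^(1/3).
μT²/4π² = 1.404×10¹¹ × (1.630×10⁶)² / 39.48 = 9.453×10²¹ m³.
a = 2.114×10⁷ m = 21144 km.

r_sync ≈ 21140 km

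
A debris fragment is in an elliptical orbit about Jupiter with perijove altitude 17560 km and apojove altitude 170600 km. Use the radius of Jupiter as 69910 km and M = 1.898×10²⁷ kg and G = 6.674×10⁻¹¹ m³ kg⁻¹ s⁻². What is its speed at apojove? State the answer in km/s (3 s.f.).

μ = GM = 6.674×10⁻¹¹ × 1.898×10²⁷ = 1.267×10¹⁷ m³/s².
r_p = 69910 + 17560 = 87470 km = 8.7470×10⁷ m.
r_a = 69910 + 170600 = 240510 km = 2.4051×10⁸ m.
Semi-major axis a = (r_p + r_a)/2 = 1.6399×10⁵ km = 1.640×10⁸ m.
Vis-viva: v² = μ(2/r − 1/a) = 1.267×10¹⁷ × (8.316×10⁻⁹ − 6.098×10⁻⁹) = 2.809×10⁸ m²/s².
v = 16760 m/s = 16.76 km/s.

v ≈ 16.8 km/s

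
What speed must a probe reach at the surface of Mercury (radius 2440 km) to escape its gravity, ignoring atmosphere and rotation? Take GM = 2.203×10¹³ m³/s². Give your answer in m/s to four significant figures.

r = R = 2.440×10⁶ m.
Escape speed v_esc = √(2μ/r) = √(2 × 2.203×10¹³ / 2.440×10⁶) = √(1.806×10⁷) = 4249 m/s.

v_esc ≈ 4249 m/s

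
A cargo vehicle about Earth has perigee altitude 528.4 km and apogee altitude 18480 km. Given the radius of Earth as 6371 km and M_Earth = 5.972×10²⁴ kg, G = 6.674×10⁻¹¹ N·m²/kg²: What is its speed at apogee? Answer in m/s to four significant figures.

μ = GM = 6.674×10⁻¹¹ × 5.972×10²⁴ = 3.986×10¹⁴ m³/s².
r_p = 6371 + 528.4 = 6899.4 km = 6.8994×10⁶ m.
r_a = 6371 + 18480 = 24851 km = 2.4851×10⁷ m.
Semi-major axis a = (r_p + r_a)/2 = 15875 km = 1.588×10⁷ m.
Vis-viva: v² = μ(2/r − 1/a) = 3.986×10¹⁴ × (8.048×10⁻⁸ − 6.299×10⁻⁸) = 6.970×10⁶ m²/s².
v = 2640 m/s.

v ≈ 2640 m/s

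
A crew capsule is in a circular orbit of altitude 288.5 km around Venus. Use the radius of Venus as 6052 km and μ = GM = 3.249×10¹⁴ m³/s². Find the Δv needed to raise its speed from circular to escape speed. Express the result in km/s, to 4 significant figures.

r = 6052 + 288.5 = 6340.5 km = 6.3405×10⁶ m.
Circular speed v_c = √(μ/r) = 7158 m/s.
Escape speed v_esc = √(2μ/r) = √2 × v_c = 10120 m/s.
Δv = v_esc − v_c = 2965 m/s = 2.965 km/s.

Δv ≈ 2.965 km/s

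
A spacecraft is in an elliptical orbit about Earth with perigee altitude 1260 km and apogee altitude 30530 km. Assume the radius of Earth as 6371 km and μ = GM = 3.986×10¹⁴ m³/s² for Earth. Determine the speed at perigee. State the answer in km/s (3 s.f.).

v ≈ 9.30 km/s

r_p = 6371 + 1260 = 7631.0 km = 7.6310×10⁶ m.
r_a = 6371 + 30530 = 36901 km = 3.6901×10⁷ m.
Semi-major axis a = (r_p + r_a)/2 = 22266 km = 2.227×10⁷ m.
Vis-viva: v² = μ(2/r − 1/a) = 3.986×10¹⁴ × (2.621×10⁻⁷ − 4.491×10⁻⁸) = 8.657×10⁷ m²/s².
v = 9304 m/s = 9.304 km/s.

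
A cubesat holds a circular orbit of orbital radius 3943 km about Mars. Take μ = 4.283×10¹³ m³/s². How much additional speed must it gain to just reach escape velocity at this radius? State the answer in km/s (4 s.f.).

Δv ≈ 1.365 km/s

r = 3943 km = 3.943×10⁶ m.
Circular speed v_c = √(μ/r) = 3296 m/s.
Escape speed v_esc = √(2μ/r) = √2 × v_c = 4661 m/s.
Δv = v_esc − v_c = 1365 m/s = 1.365 km/s.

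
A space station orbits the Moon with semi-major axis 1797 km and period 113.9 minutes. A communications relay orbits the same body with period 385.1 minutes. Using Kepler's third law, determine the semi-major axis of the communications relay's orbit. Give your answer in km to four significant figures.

Kepler's third law: a³ ∝ T², so a₂ = a₁ (T₂/T₁)^(2/3).
T₂/T₁ = 3.381, (T₂/T₁)^(2/3) = 2.253.
a₂ = 1797 × 2.253 = 4048 km.

a₂ ≈ 4048 km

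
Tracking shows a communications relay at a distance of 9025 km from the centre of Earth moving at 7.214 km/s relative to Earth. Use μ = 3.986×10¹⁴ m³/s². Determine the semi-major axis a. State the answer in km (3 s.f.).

a ≈ 11000 km

r = 9.025×10⁶ m.
Specific orbital energy ε = v²/2 − μ/r = (7214)²/2 − 3.986×10¹⁴/9.025×10⁶ = -1.815×10⁷ J/kg.
Since ε = −μ/(2a), a = −μ/(2ε) = 1.098×10⁷ m = 10984 km.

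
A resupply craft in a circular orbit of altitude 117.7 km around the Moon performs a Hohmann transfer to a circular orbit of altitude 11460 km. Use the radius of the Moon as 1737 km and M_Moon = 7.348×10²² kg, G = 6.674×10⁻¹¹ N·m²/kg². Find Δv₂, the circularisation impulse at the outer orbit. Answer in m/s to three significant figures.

μ = GM = 6.674×10⁻¹¹ × 7.348×10²² = 4.904×10¹² m³/s².
r₁ = 1737 + 117.7 = 1854.7 km = 1.8547×10⁶ m.
r₂ = 1737 + 11460 = 13197 km = 1.3197×10⁷ m.
Transfer ellipse a_t = (r₁ + r₂)/2 = 7.526×10⁶ m.
At r₁: circular v_c1 = √(μ/r₁) = 1626 m/s; transfer-perilune v_p = √[μ(2/r₁ − 1/a_t)] = 2153 m/s.
At r₂: circular v_c2 = √(μ/r₂) = 609.6 m/s; transfer-apolune v_a = √[μ(2/r₂ − 1/a_t)] = 302.6 m/s.
Δv₂ = v_c2 − v_a = 307.0 m/s.

Δv ≈ 307 m/s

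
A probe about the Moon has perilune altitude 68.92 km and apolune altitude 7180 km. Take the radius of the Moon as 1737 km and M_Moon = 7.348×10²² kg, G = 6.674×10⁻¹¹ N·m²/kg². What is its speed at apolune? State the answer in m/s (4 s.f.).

μ = GM = 6.674×10⁻¹¹ × 7.348×10²² = 4.904×10¹² m³/s².
r_p = 1737 + 68.92 = 1805.9 km = 1.8059×10⁶ m.
r_a = 1737 + 7180 = 8917.0 km = 8.9170×10⁶ m.
Semi-major axis a = (r_p + r_a)/2 = 5361.5 km = 5.361×10⁶ m.
Vis-viva: v² = μ(2/r − 1/a) = 4.904×10¹² × (2.243×10⁻⁷ − 1.865×10⁻⁷) = 1.852×10⁵ m²/s².
v = 430.4 m/s.

v ≈ 430.4 m/s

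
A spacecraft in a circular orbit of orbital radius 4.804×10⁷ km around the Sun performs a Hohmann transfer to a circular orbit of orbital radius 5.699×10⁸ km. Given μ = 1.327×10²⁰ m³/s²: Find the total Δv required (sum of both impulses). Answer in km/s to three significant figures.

r₁ = 4.804×10⁷ km = 4.804×10¹⁰ m.
r₂ = 5.699×10⁸ km = 5.699×10¹¹ m.
Transfer ellipse a_t = (r₁ + r₂)/2 = 3.090×10¹¹ m.
At r₁: circular v_c1 = √(μ/r₁) = 52560 m/s; transfer-perihelion v_p = √[μ(2/r₁ − 1/a_t)] = 71380 m/s.
Δv₁ = v_p − v_c1 = 18820 m/s.
At r₂: circular v_c2 = √(μ/r₂) = 15260 m/s; transfer-aphelion v_a = √[μ(2/r₂ − 1/a_t)] = 6017 m/s.
Δv₂ = v_c2 − v_a = 9242 m/s.
Total Δv = Δv₁ + Δv₂ = 28060 m/s = 28.06 km/s.

Δv_total ≈ 28.1 km/s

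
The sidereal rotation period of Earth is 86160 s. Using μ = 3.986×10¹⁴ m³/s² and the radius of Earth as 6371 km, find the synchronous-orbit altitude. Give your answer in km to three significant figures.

A synchronous orbit has period T, so by Kepler's third law a = (μT²/4π²)^(1/3).
μT²/4π² = 3.986×10¹⁴ × (8.616×10⁴)² / 39.48 = 7.495×10²² m³.
a = 4.216×10⁷ m = 42163 km.
Altitude h = a − R = 42163 − 6371 = 35792 km.

h_sync ≈ 35800 km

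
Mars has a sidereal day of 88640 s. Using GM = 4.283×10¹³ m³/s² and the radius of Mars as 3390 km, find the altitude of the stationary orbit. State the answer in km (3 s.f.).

h_sync ≈ 17000 km

A synchronous orbit has period T, so by Kepler's third law a = (μT²/4π²)^(1/3).
μT²/4π² = 4.283×10¹³ × (8.864×10⁴)² / 39.48 = 8.524×10²¹ m³.
a = 2.043×10⁷ m = 20428 km.
Altitude h = a − R = 20428 − 3390 = 17038 km.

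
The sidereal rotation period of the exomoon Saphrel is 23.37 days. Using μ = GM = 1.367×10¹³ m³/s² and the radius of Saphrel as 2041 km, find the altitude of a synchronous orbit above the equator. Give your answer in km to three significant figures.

h_sync ≈ 1.10×10⁵ km

T = 23.37 days = 2.019×10⁶ s.
A synchronous orbit has period T, so by Kepler's third law a = (μT²/4π²)^(1/3).
μT²/4π² = 1.367×10¹³ × (2.019×10⁶)² / 39.48 = 1.412×10²⁴ m³.
a = 1.122×10⁸ m = 1.1218×10⁵ km.
Altitude h = a − R = 1.1218×10⁵ − 2041 = 1.1014×10⁵ km.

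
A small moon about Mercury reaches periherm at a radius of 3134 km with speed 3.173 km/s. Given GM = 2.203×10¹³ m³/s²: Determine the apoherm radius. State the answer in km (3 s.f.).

apoherm radius ≈ 7910 km

r_p = 3.134×10⁶ m.
Specific energy ε = v²/2 − μ/r = -1.995×10⁶ J/kg, so a = −μ/(2ε) = 5.520×10⁶ m.
The apsides satisfy r_p + r_a = 2a, so the apoherm radius is 2a − r_p = 7.906×10⁶ m = 7906.4 km.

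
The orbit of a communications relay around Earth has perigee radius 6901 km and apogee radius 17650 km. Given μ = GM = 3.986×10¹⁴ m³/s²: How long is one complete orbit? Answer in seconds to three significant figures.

Semi-major axis a = (r_p + r_a)/2 = (6901.0 + 17650)/2 = 12276 km = 1.228×10⁷ m.
By Kepler's third law T = 2π√(a³/μ) = 2π × 2.154×10³ = 1.354×10⁴ s.

T ≈ 13500 seconds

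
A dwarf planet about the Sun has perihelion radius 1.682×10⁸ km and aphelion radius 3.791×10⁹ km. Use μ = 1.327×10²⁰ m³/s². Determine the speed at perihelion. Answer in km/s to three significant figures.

Semi-major axis a = (r_p + r_a)/2 = 1.9796×10⁹ km = 1.980×10¹² m.
Vis-viva: v² = μ(2/r − 1/a) = 1.327×10²⁰ × (1.189×10⁻¹¹ − 5.052×10⁻¹³) = 1.511×10⁹ m²/s².
v = 38870 m/s = 38.87 km/s.

v ≈ 38.9 km/s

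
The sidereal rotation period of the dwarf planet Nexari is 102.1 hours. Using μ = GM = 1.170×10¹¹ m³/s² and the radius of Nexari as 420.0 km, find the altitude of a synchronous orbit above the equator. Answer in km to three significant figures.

h_sync ≈ 6950 km

T = 102.1 hours = 3.676×10⁵ s.
A synchronous orbit has period T, so by Kepler's third law a = (μT²/4π²)^(1/3).
μT²/4π² = 1.170×10¹¹ × (3.676×10⁵)² / 39.48 = 4.004×10²⁰ m³.
a = 7.370×10⁶ m = 7370.5 km.
Altitude h = a − R = 7370.5 − 420.0 = 6950.5 km.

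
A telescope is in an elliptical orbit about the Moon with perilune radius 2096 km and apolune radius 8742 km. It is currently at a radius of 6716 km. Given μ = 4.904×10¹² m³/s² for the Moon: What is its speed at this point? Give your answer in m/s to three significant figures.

v ≈ 745 m/s

Semi-major axis a = (r_p + r_a)/2 = 5419.0 km = 5.419×10⁶ m.
Vis-viva: v² = μ(2/r − 1/a) = 4.904×10¹² × (2.978×10⁻⁷ − 1.845×10⁻⁷) = 5.554×10⁵ m²/s².
v = 745.3 m/s.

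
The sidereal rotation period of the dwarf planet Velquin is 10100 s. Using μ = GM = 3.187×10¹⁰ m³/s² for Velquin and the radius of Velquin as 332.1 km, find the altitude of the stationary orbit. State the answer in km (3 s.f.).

h_sync ≈ 103 km

A synchronous orbit has period T, so by Kepler's third law a = (μT²/4π²)^(1/3).
μT²/4π² = 3.187×10¹⁰ × (1.010×10⁴)² / 39.48 = 8.235×10¹⁶ m³.
a = 4.351×10⁵ m = 435.07 km.
Altitude h = a − R = 435.07 − 332.1 = 102.97 km.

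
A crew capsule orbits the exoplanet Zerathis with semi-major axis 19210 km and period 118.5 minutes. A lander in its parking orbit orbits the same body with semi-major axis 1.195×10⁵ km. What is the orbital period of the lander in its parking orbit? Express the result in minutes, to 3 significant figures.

T₂ ≈ 1840 minutes

Kepler's third law: T² ∝ a³, so T₂ = T₁ (a₂/a₁)^(3/2).
a₂/a₁ = 6.221, (a₂/a₁)^(3/2) = 15.52.
T₂ = 118.5 × 15.52 = 1839 minutes.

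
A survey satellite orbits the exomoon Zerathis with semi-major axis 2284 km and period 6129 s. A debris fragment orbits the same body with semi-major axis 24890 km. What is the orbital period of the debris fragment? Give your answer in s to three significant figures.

Kepler's third law: T² ∝ a³, so T₂ = T₁ (a₂/a₁)^(3/2).
a₂/a₁ = 10.90, (a₂/a₁)^(3/2) = 35.97.
T₂ = 6129 × 35.97 = 2.205×10⁵ s.

T₂ ≈ 2.20×10⁵ s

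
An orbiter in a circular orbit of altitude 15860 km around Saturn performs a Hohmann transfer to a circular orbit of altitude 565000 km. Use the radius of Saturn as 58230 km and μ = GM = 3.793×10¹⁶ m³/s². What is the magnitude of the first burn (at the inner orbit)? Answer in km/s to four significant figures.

Δv ≈ 7.624 km/s

r₁ = 58230 + 15860 = 74090 km = 7.4090×10⁷ m.
r₂ = 58230 + 565000 = 623230 km = 6.2323×10⁸ m.
Transfer ellipse a_t = (r₁ + r₂)/2 = 3.487×10⁸ m.
At r₁: circular v_c1 = √(μ/r₁) = 22630 m/s; transfer-perikrone v_p = √[μ(2/r₁ − 1/a_t)] = 30250 m/s.
Δv₁ = v_p − v_c1 = 7624 m/s.
= 7.624 km/s.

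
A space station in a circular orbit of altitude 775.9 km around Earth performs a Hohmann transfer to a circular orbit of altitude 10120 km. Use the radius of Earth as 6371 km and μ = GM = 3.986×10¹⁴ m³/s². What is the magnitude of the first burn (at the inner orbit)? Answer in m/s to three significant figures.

r₁ = 6371 + 775.9 = 7146.9 km = 7.1469×10⁶ m.
r₂ = 6371 + 10120 = 16491 km = 1.6491×10⁷ m.
Transfer ellipse a_t = (r₁ + r₂)/2 = 1.182×10⁷ m.
At r₁: circular v_c1 = √(μ/r₁) = 7468 m/s; transfer-perigee v_p = √[μ(2/r₁ − 1/a_t)] = 8822 m/s.
Δv₁ = v_p − v_c1 = 1353 m/s.

Δv ≈ 1350 m/s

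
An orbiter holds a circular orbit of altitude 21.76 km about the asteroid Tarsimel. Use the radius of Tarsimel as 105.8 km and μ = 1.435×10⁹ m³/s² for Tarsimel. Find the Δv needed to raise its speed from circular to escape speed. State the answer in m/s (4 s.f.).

Δv ≈ 43.93 m/s

r = 105.8 + 21.76 = 127.56 km = 1.2756×10⁵ m.
Circular speed v_c = √(μ/r) = 106.1 m/s.
Escape speed v_esc = √(2μ/r) = √2 × v_c = 150.0 m/s.
Δv = v_esc − v_c = 43.93 m/s.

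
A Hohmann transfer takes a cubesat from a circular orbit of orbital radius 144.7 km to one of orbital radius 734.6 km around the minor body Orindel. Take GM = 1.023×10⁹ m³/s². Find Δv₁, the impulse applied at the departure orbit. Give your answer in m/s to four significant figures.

r₁ = 144.7 km = 1.447×10⁵ m.
r₂ = 734.6 km = 7.346×10⁵ m.
Transfer ellipse a_t = (r₁ + r₂)/2 = 4.396×10⁵ m.
At r₁: circular v_c1 = √(μ/r₁) = 84.08 m/s; transfer-periapsis v_p = √[μ(2/r₁ − 1/a_t)] = 108.7 m/s.
Δv₁ = v_p − v_c1 = 24.60 m/s.

Δv ≈ 24.60 m/s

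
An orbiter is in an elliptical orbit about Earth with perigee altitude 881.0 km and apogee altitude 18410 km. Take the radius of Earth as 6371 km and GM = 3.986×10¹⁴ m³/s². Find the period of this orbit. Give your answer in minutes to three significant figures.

T ≈ 336 minutes

r_p = 6371 + 881.0 = 7252.0 km = 7.2520×10⁶ m.
r_a = 6371 + 18410 = 24781 km = 2.4781×10⁷ m.
Semi-major axis a = (r_p + r_a)/2 = (7252.0 + 24781)/2 = 16016 km = 1.602×10⁷ m.
By Kepler's third law T = 2π√(a³/μ) = 2π × 3.211×10³ = 2.017×10⁴ s.
= 336.2 minutes.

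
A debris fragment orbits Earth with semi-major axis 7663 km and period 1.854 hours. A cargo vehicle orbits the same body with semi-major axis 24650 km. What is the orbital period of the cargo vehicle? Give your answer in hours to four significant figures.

T₂ ≈ 10.70 hours

Kepler's third law: T² ∝ a³, so T₂ = T₁ (a₂/a₁)^(3/2).
a₂/a₁ = 3.217, (a₂/a₁)^(3/2) = 5.769.
T₂ = 1.854 × 5.769 = 10.70 hours.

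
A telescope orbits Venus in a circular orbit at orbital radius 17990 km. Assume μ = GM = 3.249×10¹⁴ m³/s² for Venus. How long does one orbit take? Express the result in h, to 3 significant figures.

r = 17990 km = 1.799×10⁷ m.
Kepler's third law: T = 2π√(r³/μ) = 2π√((1.799×10⁷)³ / 3.249×10¹⁴).
r³/μ = 1.792×10⁷ s², so T = 2π × 4.233×10³ = 2.660×10⁴ s.
Converting: 2.660×10⁴ s ÷ 3600 = 7.388 h.

T ≈ 7.39 h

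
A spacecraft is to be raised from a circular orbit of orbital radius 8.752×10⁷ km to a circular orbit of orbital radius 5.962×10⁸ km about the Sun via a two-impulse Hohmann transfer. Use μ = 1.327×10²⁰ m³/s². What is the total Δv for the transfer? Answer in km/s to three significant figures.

r₁ = 8.752×10⁷ km = 8.752×10¹⁰ m.
r₂ = 5.962×10⁸ km = 5.962×10¹¹ m.
Transfer ellipse a_t = (r₁ + r₂)/2 = 3.419×10¹¹ m.
At r₁: circular v_c1 = √(μ/r₁) = 38940 m/s; transfer-perihelion v_p = √[μ(2/r₁ − 1/a_t)] = 51420 m/s.
Δv₁ = v_p − v_c1 = 12480 m/s.
At r₂: circular v_c2 = √(μ/r₂) = 14920 m/s; transfer-aphelion v_a = √[μ(2/r₂ − 1/a_t)] = 7549 m/s.
Δv₂ = v_c2 − v_a = 7370 m/s.
Total Δv = Δv₁ + Δv₂ = 19850 m/s = 19.85 km/s.

Δv_total ≈ 19.9 km/s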